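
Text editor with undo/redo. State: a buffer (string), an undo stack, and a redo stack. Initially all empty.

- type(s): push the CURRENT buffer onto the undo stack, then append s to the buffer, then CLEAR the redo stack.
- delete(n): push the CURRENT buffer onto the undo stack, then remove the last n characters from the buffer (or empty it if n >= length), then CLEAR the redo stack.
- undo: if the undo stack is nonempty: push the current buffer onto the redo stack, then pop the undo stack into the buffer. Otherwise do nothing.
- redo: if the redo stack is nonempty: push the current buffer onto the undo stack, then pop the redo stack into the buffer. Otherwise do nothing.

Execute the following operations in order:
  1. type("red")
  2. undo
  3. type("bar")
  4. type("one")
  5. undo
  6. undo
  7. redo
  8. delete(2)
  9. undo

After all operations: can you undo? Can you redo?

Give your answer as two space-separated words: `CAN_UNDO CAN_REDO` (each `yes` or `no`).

Answer: yes yes

Derivation:
After op 1 (type): buf='red' undo_depth=1 redo_depth=0
After op 2 (undo): buf='(empty)' undo_depth=0 redo_depth=1
After op 3 (type): buf='bar' undo_depth=1 redo_depth=0
After op 4 (type): buf='barone' undo_depth=2 redo_depth=0
After op 5 (undo): buf='bar' undo_depth=1 redo_depth=1
After op 6 (undo): buf='(empty)' undo_depth=0 redo_depth=2
After op 7 (redo): buf='bar' undo_depth=1 redo_depth=1
After op 8 (delete): buf='b' undo_depth=2 redo_depth=0
After op 9 (undo): buf='bar' undo_depth=1 redo_depth=1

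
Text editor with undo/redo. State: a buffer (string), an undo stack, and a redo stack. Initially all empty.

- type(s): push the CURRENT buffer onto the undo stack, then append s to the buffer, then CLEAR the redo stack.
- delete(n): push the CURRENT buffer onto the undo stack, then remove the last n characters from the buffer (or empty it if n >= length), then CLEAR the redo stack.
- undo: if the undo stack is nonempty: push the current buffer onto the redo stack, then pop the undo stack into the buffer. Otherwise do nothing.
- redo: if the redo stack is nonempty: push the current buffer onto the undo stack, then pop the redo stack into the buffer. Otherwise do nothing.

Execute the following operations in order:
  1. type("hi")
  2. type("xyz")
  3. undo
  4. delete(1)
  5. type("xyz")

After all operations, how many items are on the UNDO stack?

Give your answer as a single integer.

Answer: 3

Derivation:
After op 1 (type): buf='hi' undo_depth=1 redo_depth=0
After op 2 (type): buf='hixyz' undo_depth=2 redo_depth=0
After op 3 (undo): buf='hi' undo_depth=1 redo_depth=1
After op 4 (delete): buf='h' undo_depth=2 redo_depth=0
After op 5 (type): buf='hxyz' undo_depth=3 redo_depth=0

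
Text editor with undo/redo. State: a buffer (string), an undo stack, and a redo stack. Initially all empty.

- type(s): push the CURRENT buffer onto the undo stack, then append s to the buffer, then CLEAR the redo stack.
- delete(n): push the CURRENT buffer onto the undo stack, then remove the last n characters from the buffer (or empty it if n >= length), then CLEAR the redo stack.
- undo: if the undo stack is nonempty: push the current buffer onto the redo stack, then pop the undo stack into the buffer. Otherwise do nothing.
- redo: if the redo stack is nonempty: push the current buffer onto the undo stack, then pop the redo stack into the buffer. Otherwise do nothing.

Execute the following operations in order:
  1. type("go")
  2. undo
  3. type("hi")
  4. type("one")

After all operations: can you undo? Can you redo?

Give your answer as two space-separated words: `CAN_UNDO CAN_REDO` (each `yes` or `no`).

After op 1 (type): buf='go' undo_depth=1 redo_depth=0
After op 2 (undo): buf='(empty)' undo_depth=0 redo_depth=1
After op 3 (type): buf='hi' undo_depth=1 redo_depth=0
After op 4 (type): buf='hione' undo_depth=2 redo_depth=0

Answer: yes no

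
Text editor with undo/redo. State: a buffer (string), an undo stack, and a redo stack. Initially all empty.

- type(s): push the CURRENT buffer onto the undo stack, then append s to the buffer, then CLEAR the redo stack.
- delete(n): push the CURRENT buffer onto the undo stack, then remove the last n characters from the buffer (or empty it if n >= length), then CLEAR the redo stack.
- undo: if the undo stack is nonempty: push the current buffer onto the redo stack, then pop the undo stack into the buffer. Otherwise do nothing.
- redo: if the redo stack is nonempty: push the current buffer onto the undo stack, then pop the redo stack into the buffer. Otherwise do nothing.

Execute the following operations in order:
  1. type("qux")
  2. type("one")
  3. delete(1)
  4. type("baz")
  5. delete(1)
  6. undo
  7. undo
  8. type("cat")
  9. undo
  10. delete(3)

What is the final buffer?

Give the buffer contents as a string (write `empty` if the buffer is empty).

After op 1 (type): buf='qux' undo_depth=1 redo_depth=0
After op 2 (type): buf='quxone' undo_depth=2 redo_depth=0
After op 3 (delete): buf='quxon' undo_depth=3 redo_depth=0
After op 4 (type): buf='quxonbaz' undo_depth=4 redo_depth=0
After op 5 (delete): buf='quxonba' undo_depth=5 redo_depth=0
After op 6 (undo): buf='quxonbaz' undo_depth=4 redo_depth=1
After op 7 (undo): buf='quxon' undo_depth=3 redo_depth=2
After op 8 (type): buf='quxoncat' undo_depth=4 redo_depth=0
After op 9 (undo): buf='quxon' undo_depth=3 redo_depth=1
After op 10 (delete): buf='qu' undo_depth=4 redo_depth=0

Answer: qu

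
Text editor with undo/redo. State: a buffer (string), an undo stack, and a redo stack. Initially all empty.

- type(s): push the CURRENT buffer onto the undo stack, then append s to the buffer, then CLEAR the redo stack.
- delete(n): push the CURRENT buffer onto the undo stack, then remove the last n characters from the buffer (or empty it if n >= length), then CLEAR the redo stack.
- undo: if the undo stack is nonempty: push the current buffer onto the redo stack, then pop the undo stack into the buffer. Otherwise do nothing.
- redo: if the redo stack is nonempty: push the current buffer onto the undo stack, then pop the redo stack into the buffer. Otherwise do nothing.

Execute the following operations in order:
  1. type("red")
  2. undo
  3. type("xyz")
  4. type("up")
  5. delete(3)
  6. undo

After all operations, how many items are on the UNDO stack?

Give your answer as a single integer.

After op 1 (type): buf='red' undo_depth=1 redo_depth=0
After op 2 (undo): buf='(empty)' undo_depth=0 redo_depth=1
After op 3 (type): buf='xyz' undo_depth=1 redo_depth=0
After op 4 (type): buf='xyzup' undo_depth=2 redo_depth=0
After op 5 (delete): buf='xy' undo_depth=3 redo_depth=0
After op 6 (undo): buf='xyzup' undo_depth=2 redo_depth=1

Answer: 2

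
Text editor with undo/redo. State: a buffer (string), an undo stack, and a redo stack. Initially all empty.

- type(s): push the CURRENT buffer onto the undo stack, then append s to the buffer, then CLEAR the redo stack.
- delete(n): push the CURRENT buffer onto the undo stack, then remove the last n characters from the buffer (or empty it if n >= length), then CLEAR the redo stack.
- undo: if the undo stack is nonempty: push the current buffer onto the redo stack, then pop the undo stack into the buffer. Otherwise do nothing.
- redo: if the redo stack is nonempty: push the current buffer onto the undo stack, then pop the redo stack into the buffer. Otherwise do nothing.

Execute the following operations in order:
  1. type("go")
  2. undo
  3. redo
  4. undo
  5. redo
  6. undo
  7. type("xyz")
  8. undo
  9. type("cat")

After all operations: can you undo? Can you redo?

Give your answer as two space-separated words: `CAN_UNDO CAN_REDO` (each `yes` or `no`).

Answer: yes no

Derivation:
After op 1 (type): buf='go' undo_depth=1 redo_depth=0
After op 2 (undo): buf='(empty)' undo_depth=0 redo_depth=1
After op 3 (redo): buf='go' undo_depth=1 redo_depth=0
After op 4 (undo): buf='(empty)' undo_depth=0 redo_depth=1
After op 5 (redo): buf='go' undo_depth=1 redo_depth=0
After op 6 (undo): buf='(empty)' undo_depth=0 redo_depth=1
After op 7 (type): buf='xyz' undo_depth=1 redo_depth=0
After op 8 (undo): buf='(empty)' undo_depth=0 redo_depth=1
After op 9 (type): buf='cat' undo_depth=1 redo_depth=0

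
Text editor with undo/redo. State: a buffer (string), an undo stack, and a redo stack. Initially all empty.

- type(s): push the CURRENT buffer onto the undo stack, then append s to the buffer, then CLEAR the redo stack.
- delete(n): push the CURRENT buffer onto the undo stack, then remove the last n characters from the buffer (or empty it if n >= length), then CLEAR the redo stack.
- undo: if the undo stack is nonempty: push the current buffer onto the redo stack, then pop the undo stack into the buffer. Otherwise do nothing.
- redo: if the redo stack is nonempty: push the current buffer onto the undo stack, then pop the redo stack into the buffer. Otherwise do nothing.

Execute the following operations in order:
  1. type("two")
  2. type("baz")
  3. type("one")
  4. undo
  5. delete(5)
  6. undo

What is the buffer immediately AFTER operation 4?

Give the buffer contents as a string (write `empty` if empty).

After op 1 (type): buf='two' undo_depth=1 redo_depth=0
After op 2 (type): buf='twobaz' undo_depth=2 redo_depth=0
After op 3 (type): buf='twobazone' undo_depth=3 redo_depth=0
After op 4 (undo): buf='twobaz' undo_depth=2 redo_depth=1

Answer: twobaz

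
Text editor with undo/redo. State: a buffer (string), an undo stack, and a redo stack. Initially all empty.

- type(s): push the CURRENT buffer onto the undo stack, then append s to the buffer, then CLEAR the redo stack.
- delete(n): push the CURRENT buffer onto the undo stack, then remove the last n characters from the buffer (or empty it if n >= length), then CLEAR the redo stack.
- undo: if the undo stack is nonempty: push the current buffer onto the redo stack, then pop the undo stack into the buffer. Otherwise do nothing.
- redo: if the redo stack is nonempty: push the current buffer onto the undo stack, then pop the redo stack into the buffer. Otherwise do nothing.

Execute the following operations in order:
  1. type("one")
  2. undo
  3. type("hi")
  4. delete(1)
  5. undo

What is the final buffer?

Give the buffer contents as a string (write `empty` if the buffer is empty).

Answer: hi

Derivation:
After op 1 (type): buf='one' undo_depth=1 redo_depth=0
After op 2 (undo): buf='(empty)' undo_depth=0 redo_depth=1
After op 3 (type): buf='hi' undo_depth=1 redo_depth=0
After op 4 (delete): buf='h' undo_depth=2 redo_depth=0
After op 5 (undo): buf='hi' undo_depth=1 redo_depth=1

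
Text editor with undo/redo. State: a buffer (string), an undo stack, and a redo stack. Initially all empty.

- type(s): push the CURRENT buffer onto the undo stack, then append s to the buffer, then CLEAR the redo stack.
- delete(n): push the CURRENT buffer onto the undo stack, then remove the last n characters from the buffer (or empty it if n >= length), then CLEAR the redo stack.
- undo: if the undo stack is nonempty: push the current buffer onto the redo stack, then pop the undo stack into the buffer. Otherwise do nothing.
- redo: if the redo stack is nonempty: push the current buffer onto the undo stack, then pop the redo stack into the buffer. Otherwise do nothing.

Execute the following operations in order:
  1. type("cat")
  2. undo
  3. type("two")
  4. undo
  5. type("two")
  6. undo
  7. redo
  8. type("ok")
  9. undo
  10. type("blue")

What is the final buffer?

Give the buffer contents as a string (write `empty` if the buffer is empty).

Answer: twoblue

Derivation:
After op 1 (type): buf='cat' undo_depth=1 redo_depth=0
After op 2 (undo): buf='(empty)' undo_depth=0 redo_depth=1
After op 3 (type): buf='two' undo_depth=1 redo_depth=0
After op 4 (undo): buf='(empty)' undo_depth=0 redo_depth=1
After op 5 (type): buf='two' undo_depth=1 redo_depth=0
After op 6 (undo): buf='(empty)' undo_depth=0 redo_depth=1
After op 7 (redo): buf='two' undo_depth=1 redo_depth=0
After op 8 (type): buf='twook' undo_depth=2 redo_depth=0
After op 9 (undo): buf='two' undo_depth=1 redo_depth=1
After op 10 (type): buf='twoblue' undo_depth=2 redo_depth=0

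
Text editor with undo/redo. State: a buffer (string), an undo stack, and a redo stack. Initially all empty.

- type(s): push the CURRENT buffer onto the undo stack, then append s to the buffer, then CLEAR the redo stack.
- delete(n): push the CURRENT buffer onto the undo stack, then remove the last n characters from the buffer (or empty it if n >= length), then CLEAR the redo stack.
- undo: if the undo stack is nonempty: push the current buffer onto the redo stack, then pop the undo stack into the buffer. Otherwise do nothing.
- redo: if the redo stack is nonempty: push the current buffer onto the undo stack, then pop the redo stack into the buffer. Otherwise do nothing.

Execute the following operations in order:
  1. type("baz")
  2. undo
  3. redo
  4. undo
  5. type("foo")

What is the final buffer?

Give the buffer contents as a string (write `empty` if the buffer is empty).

Answer: foo

Derivation:
After op 1 (type): buf='baz' undo_depth=1 redo_depth=0
After op 2 (undo): buf='(empty)' undo_depth=0 redo_depth=1
After op 3 (redo): buf='baz' undo_depth=1 redo_depth=0
After op 4 (undo): buf='(empty)' undo_depth=0 redo_depth=1
After op 5 (type): buf='foo' undo_depth=1 redo_depth=0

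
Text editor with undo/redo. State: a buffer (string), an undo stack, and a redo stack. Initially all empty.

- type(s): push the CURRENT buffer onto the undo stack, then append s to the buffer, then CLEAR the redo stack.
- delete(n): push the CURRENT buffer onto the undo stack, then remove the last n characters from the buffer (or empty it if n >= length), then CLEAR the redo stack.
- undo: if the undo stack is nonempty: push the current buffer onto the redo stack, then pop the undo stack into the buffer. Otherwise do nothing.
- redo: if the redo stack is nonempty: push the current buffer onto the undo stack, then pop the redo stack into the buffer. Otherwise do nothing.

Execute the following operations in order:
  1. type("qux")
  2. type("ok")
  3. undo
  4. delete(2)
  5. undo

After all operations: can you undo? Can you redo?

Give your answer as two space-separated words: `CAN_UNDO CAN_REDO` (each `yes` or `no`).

After op 1 (type): buf='qux' undo_depth=1 redo_depth=0
After op 2 (type): buf='quxok' undo_depth=2 redo_depth=0
After op 3 (undo): buf='qux' undo_depth=1 redo_depth=1
After op 4 (delete): buf='q' undo_depth=2 redo_depth=0
After op 5 (undo): buf='qux' undo_depth=1 redo_depth=1

Answer: yes yes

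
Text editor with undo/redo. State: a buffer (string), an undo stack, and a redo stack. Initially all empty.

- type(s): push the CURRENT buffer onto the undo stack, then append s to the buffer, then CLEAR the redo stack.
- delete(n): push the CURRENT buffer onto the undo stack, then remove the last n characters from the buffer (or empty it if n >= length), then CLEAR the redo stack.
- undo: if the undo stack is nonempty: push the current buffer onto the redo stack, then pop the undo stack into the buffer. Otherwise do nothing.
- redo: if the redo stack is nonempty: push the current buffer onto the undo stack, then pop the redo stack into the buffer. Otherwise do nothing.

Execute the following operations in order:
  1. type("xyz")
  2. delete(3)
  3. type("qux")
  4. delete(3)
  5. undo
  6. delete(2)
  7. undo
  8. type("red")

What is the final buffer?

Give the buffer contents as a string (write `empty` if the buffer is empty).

Answer: quxred

Derivation:
After op 1 (type): buf='xyz' undo_depth=1 redo_depth=0
After op 2 (delete): buf='(empty)' undo_depth=2 redo_depth=0
After op 3 (type): buf='qux' undo_depth=3 redo_depth=0
After op 4 (delete): buf='(empty)' undo_depth=4 redo_depth=0
After op 5 (undo): buf='qux' undo_depth=3 redo_depth=1
After op 6 (delete): buf='q' undo_depth=4 redo_depth=0
After op 7 (undo): buf='qux' undo_depth=3 redo_depth=1
After op 8 (type): buf='quxred' undo_depth=4 redo_depth=0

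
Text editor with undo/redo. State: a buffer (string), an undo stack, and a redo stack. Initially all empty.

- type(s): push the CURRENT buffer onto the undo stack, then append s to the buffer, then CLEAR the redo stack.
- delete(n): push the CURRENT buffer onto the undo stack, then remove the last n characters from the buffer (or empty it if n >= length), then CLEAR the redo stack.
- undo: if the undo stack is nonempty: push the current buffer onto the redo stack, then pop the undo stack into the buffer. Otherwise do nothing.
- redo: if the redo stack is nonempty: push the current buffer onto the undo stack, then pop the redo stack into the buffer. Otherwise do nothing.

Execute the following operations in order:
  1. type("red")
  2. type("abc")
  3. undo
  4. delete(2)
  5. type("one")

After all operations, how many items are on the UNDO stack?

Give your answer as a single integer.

Answer: 3

Derivation:
After op 1 (type): buf='red' undo_depth=1 redo_depth=0
After op 2 (type): buf='redabc' undo_depth=2 redo_depth=0
After op 3 (undo): buf='red' undo_depth=1 redo_depth=1
After op 4 (delete): buf='r' undo_depth=2 redo_depth=0
After op 5 (type): buf='rone' undo_depth=3 redo_depth=0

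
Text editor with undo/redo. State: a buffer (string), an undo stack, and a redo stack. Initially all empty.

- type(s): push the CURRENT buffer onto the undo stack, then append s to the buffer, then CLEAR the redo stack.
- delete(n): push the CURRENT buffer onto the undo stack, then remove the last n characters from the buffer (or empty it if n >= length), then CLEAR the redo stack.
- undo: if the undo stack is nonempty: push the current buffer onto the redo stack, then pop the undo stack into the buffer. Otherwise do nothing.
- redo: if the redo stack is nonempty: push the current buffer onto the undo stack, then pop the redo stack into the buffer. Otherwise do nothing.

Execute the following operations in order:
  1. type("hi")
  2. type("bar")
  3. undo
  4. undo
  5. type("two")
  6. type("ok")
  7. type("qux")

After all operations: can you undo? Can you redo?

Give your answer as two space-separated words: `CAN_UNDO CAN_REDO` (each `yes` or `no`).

After op 1 (type): buf='hi' undo_depth=1 redo_depth=0
After op 2 (type): buf='hibar' undo_depth=2 redo_depth=0
After op 3 (undo): buf='hi' undo_depth=1 redo_depth=1
After op 4 (undo): buf='(empty)' undo_depth=0 redo_depth=2
After op 5 (type): buf='two' undo_depth=1 redo_depth=0
After op 6 (type): buf='twook' undo_depth=2 redo_depth=0
After op 7 (type): buf='twookqux' undo_depth=3 redo_depth=0

Answer: yes no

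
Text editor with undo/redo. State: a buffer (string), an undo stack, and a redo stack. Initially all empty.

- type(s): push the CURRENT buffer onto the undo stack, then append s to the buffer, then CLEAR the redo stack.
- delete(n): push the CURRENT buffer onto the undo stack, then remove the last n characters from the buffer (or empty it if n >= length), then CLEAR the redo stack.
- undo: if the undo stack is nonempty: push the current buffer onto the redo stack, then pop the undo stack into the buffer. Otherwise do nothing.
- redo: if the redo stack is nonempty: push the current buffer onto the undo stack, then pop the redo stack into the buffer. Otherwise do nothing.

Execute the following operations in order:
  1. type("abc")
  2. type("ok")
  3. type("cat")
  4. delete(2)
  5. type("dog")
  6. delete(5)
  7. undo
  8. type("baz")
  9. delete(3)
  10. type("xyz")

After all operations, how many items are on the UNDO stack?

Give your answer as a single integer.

After op 1 (type): buf='abc' undo_depth=1 redo_depth=0
After op 2 (type): buf='abcok' undo_depth=2 redo_depth=0
After op 3 (type): buf='abcokcat' undo_depth=3 redo_depth=0
After op 4 (delete): buf='abcokc' undo_depth=4 redo_depth=0
After op 5 (type): buf='abcokcdog' undo_depth=5 redo_depth=0
After op 6 (delete): buf='abco' undo_depth=6 redo_depth=0
After op 7 (undo): buf='abcokcdog' undo_depth=5 redo_depth=1
After op 8 (type): buf='abcokcdogbaz' undo_depth=6 redo_depth=0
After op 9 (delete): buf='abcokcdog' undo_depth=7 redo_depth=0
After op 10 (type): buf='abcokcdogxyz' undo_depth=8 redo_depth=0

Answer: 8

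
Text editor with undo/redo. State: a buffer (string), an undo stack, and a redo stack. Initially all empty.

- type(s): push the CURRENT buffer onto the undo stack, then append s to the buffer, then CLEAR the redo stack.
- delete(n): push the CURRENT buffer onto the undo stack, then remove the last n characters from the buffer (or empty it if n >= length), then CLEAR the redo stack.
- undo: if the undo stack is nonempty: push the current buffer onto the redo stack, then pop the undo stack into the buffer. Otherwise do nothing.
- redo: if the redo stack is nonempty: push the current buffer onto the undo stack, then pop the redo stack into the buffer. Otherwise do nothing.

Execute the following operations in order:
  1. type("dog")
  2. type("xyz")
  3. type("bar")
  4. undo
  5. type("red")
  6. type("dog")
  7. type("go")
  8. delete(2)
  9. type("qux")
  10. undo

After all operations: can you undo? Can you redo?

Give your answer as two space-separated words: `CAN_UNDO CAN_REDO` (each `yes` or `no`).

After op 1 (type): buf='dog' undo_depth=1 redo_depth=0
After op 2 (type): buf='dogxyz' undo_depth=2 redo_depth=0
After op 3 (type): buf='dogxyzbar' undo_depth=3 redo_depth=0
After op 4 (undo): buf='dogxyz' undo_depth=2 redo_depth=1
After op 5 (type): buf='dogxyzred' undo_depth=3 redo_depth=0
After op 6 (type): buf='dogxyzreddog' undo_depth=4 redo_depth=0
After op 7 (type): buf='dogxyzreddoggo' undo_depth=5 redo_depth=0
After op 8 (delete): buf='dogxyzreddog' undo_depth=6 redo_depth=0
After op 9 (type): buf='dogxyzreddogqux' undo_depth=7 redo_depth=0
After op 10 (undo): buf='dogxyzreddog' undo_depth=6 redo_depth=1

Answer: yes yes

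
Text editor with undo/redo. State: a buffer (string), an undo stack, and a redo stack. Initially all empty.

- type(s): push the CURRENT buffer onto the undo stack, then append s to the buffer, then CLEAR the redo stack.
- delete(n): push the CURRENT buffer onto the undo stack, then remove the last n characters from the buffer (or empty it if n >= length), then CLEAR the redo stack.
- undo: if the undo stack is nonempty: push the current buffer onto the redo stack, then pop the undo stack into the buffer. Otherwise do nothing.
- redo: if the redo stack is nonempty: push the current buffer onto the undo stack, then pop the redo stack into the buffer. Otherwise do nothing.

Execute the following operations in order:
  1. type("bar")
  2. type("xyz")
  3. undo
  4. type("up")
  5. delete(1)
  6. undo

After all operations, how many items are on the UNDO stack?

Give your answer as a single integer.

Answer: 2

Derivation:
After op 1 (type): buf='bar' undo_depth=1 redo_depth=0
After op 2 (type): buf='barxyz' undo_depth=2 redo_depth=0
After op 3 (undo): buf='bar' undo_depth=1 redo_depth=1
After op 4 (type): buf='barup' undo_depth=2 redo_depth=0
After op 5 (delete): buf='baru' undo_depth=3 redo_depth=0
After op 6 (undo): buf='barup' undo_depth=2 redo_depth=1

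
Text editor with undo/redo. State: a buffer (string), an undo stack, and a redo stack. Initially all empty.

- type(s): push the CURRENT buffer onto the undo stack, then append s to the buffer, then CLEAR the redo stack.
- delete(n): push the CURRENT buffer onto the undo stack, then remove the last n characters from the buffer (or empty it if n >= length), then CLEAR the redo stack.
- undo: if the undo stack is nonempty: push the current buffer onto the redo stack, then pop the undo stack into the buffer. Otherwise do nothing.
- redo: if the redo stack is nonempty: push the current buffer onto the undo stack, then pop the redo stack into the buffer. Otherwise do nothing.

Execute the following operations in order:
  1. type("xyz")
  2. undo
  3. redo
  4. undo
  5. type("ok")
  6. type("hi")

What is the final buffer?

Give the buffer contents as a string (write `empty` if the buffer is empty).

After op 1 (type): buf='xyz' undo_depth=1 redo_depth=0
After op 2 (undo): buf='(empty)' undo_depth=0 redo_depth=1
After op 3 (redo): buf='xyz' undo_depth=1 redo_depth=0
After op 4 (undo): buf='(empty)' undo_depth=0 redo_depth=1
After op 5 (type): buf='ok' undo_depth=1 redo_depth=0
After op 6 (type): buf='okhi' undo_depth=2 redo_depth=0

Answer: okhi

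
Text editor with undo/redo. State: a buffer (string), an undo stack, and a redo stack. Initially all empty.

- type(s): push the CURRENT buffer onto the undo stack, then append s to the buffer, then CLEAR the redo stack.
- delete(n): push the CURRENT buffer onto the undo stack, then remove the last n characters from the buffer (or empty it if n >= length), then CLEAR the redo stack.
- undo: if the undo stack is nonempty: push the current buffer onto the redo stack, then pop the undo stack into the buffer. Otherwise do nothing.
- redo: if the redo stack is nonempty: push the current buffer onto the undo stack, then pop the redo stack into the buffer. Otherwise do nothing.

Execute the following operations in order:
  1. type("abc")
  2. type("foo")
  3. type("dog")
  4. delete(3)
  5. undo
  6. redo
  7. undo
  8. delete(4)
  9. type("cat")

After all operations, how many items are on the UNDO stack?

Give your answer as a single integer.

Answer: 5

Derivation:
After op 1 (type): buf='abc' undo_depth=1 redo_depth=0
After op 2 (type): buf='abcfoo' undo_depth=2 redo_depth=0
After op 3 (type): buf='abcfoodog' undo_depth=3 redo_depth=0
After op 4 (delete): buf='abcfoo' undo_depth=4 redo_depth=0
After op 5 (undo): buf='abcfoodog' undo_depth=3 redo_depth=1
After op 6 (redo): buf='abcfoo' undo_depth=4 redo_depth=0
After op 7 (undo): buf='abcfoodog' undo_depth=3 redo_depth=1
After op 8 (delete): buf='abcfo' undo_depth=4 redo_depth=0
After op 9 (type): buf='abcfocat' undo_depth=5 redo_depth=0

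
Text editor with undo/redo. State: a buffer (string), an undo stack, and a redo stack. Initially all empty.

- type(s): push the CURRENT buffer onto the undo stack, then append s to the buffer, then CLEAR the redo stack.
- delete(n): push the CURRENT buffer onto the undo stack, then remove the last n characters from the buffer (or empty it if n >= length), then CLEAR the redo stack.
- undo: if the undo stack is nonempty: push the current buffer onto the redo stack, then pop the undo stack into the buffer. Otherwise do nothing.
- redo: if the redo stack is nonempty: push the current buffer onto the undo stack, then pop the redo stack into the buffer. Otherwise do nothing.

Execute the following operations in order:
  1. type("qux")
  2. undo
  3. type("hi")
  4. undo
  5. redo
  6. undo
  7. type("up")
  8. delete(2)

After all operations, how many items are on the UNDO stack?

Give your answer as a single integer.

Answer: 2

Derivation:
After op 1 (type): buf='qux' undo_depth=1 redo_depth=0
After op 2 (undo): buf='(empty)' undo_depth=0 redo_depth=1
After op 3 (type): buf='hi' undo_depth=1 redo_depth=0
After op 4 (undo): buf='(empty)' undo_depth=0 redo_depth=1
After op 5 (redo): buf='hi' undo_depth=1 redo_depth=0
After op 6 (undo): buf='(empty)' undo_depth=0 redo_depth=1
After op 7 (type): buf='up' undo_depth=1 redo_depth=0
After op 8 (delete): buf='(empty)' undo_depth=2 redo_depth=0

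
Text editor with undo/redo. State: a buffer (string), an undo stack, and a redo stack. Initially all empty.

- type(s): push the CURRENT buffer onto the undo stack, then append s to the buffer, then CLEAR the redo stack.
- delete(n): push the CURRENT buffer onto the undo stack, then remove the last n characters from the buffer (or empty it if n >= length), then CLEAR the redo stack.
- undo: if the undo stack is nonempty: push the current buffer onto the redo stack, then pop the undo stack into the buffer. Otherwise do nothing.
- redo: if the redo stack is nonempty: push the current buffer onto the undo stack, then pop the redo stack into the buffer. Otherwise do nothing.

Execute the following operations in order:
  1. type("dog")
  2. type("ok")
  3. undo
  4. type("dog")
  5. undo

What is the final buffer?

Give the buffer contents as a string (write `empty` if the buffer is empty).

After op 1 (type): buf='dog' undo_depth=1 redo_depth=0
After op 2 (type): buf='dogok' undo_depth=2 redo_depth=0
After op 3 (undo): buf='dog' undo_depth=1 redo_depth=1
After op 4 (type): buf='dogdog' undo_depth=2 redo_depth=0
After op 5 (undo): buf='dog' undo_depth=1 redo_depth=1

Answer: dog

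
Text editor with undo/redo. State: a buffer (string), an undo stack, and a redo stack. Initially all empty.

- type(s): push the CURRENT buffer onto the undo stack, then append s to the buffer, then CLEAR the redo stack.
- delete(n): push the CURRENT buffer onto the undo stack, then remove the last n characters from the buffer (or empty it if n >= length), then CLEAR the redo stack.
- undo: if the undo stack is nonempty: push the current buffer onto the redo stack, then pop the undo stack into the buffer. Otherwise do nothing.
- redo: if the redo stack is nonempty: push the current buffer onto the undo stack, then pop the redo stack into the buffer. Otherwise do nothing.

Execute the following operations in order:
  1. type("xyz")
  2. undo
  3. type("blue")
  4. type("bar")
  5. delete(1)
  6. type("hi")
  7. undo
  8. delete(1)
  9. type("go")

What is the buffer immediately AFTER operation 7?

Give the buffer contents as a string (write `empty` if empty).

After op 1 (type): buf='xyz' undo_depth=1 redo_depth=0
After op 2 (undo): buf='(empty)' undo_depth=0 redo_depth=1
After op 3 (type): buf='blue' undo_depth=1 redo_depth=0
After op 4 (type): buf='bluebar' undo_depth=2 redo_depth=0
After op 5 (delete): buf='blueba' undo_depth=3 redo_depth=0
After op 6 (type): buf='bluebahi' undo_depth=4 redo_depth=0
After op 7 (undo): buf='blueba' undo_depth=3 redo_depth=1

Answer: blueba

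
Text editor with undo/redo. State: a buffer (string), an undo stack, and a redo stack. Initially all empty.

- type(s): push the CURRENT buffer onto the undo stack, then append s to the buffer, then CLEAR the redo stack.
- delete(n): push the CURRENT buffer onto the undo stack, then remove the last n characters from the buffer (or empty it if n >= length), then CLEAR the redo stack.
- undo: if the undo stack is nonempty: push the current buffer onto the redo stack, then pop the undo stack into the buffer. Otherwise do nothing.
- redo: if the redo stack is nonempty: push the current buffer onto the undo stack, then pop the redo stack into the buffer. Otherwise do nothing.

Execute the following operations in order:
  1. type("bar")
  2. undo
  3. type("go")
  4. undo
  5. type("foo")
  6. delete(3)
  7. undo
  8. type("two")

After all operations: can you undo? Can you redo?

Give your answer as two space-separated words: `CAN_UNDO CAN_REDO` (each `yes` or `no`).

Answer: yes no

Derivation:
After op 1 (type): buf='bar' undo_depth=1 redo_depth=0
After op 2 (undo): buf='(empty)' undo_depth=0 redo_depth=1
After op 3 (type): buf='go' undo_depth=1 redo_depth=0
After op 4 (undo): buf='(empty)' undo_depth=0 redo_depth=1
After op 5 (type): buf='foo' undo_depth=1 redo_depth=0
After op 6 (delete): buf='(empty)' undo_depth=2 redo_depth=0
After op 7 (undo): buf='foo' undo_depth=1 redo_depth=1
After op 8 (type): buf='footwo' undo_depth=2 redo_depth=0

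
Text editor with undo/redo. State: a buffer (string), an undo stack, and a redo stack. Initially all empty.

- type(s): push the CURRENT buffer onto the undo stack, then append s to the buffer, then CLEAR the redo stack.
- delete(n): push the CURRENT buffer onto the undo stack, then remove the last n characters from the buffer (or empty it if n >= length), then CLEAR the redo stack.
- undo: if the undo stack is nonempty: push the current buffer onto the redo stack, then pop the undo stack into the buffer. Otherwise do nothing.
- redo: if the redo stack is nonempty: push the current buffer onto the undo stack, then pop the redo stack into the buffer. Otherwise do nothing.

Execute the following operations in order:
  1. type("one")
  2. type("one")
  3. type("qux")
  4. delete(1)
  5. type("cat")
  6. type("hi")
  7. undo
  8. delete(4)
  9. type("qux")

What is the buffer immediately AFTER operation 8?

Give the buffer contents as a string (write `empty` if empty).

Answer: oneoneq

Derivation:
After op 1 (type): buf='one' undo_depth=1 redo_depth=0
After op 2 (type): buf='oneone' undo_depth=2 redo_depth=0
After op 3 (type): buf='oneonequx' undo_depth=3 redo_depth=0
After op 4 (delete): buf='oneonequ' undo_depth=4 redo_depth=0
After op 5 (type): buf='oneonequcat' undo_depth=5 redo_depth=0
After op 6 (type): buf='oneonequcathi' undo_depth=6 redo_depth=0
After op 7 (undo): buf='oneonequcat' undo_depth=5 redo_depth=1
After op 8 (delete): buf='oneoneq' undo_depth=6 redo_depth=0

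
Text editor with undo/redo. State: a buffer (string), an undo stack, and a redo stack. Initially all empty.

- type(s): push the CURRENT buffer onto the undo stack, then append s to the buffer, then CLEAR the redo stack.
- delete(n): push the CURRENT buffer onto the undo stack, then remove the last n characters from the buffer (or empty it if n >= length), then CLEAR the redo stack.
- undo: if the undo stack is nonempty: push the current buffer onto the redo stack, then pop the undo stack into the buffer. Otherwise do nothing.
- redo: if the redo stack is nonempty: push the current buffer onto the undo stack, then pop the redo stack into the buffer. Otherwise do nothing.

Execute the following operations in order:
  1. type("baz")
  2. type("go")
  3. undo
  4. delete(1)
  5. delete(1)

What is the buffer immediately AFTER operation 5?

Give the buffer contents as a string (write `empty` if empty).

Answer: b

Derivation:
After op 1 (type): buf='baz' undo_depth=1 redo_depth=0
After op 2 (type): buf='bazgo' undo_depth=2 redo_depth=0
After op 3 (undo): buf='baz' undo_depth=1 redo_depth=1
After op 4 (delete): buf='ba' undo_depth=2 redo_depth=0
After op 5 (delete): buf='b' undo_depth=3 redo_depth=0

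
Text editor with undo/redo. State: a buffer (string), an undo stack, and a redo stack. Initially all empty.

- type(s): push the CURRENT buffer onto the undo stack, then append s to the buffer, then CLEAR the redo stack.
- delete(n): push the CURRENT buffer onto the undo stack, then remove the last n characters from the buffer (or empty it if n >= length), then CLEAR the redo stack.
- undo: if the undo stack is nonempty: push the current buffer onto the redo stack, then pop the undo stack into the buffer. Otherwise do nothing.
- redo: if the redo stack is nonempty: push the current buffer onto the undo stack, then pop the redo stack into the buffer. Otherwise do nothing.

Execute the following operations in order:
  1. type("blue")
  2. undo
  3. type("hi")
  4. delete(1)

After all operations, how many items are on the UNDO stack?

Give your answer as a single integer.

After op 1 (type): buf='blue' undo_depth=1 redo_depth=0
After op 2 (undo): buf='(empty)' undo_depth=0 redo_depth=1
After op 3 (type): buf='hi' undo_depth=1 redo_depth=0
After op 4 (delete): buf='h' undo_depth=2 redo_depth=0

Answer: 2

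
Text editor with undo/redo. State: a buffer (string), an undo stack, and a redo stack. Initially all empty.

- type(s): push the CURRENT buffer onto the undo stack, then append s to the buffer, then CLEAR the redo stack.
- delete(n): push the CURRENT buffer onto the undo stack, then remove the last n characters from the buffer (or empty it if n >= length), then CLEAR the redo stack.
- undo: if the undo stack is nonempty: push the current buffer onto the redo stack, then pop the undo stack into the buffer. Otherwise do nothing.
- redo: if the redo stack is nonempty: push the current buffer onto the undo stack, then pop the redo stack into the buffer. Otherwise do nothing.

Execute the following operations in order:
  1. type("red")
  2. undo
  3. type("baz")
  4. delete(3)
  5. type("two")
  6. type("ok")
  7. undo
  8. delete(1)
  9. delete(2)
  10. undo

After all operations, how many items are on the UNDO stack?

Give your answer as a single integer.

After op 1 (type): buf='red' undo_depth=1 redo_depth=0
After op 2 (undo): buf='(empty)' undo_depth=0 redo_depth=1
After op 3 (type): buf='baz' undo_depth=1 redo_depth=0
After op 4 (delete): buf='(empty)' undo_depth=2 redo_depth=0
After op 5 (type): buf='two' undo_depth=3 redo_depth=0
After op 6 (type): buf='twook' undo_depth=4 redo_depth=0
After op 7 (undo): buf='two' undo_depth=3 redo_depth=1
After op 8 (delete): buf='tw' undo_depth=4 redo_depth=0
After op 9 (delete): buf='(empty)' undo_depth=5 redo_depth=0
After op 10 (undo): buf='tw' undo_depth=4 redo_depth=1

Answer: 4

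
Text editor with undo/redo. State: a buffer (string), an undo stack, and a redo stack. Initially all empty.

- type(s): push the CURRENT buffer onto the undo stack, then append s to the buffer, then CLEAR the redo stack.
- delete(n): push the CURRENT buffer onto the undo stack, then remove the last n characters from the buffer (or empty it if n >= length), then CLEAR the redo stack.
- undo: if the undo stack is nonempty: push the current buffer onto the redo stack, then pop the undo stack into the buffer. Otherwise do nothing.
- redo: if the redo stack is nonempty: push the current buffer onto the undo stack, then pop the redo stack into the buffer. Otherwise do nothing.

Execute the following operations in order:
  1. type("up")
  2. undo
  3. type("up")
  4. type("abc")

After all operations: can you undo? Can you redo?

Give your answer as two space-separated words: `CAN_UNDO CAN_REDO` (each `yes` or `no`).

After op 1 (type): buf='up' undo_depth=1 redo_depth=0
After op 2 (undo): buf='(empty)' undo_depth=0 redo_depth=1
After op 3 (type): buf='up' undo_depth=1 redo_depth=0
After op 4 (type): buf='upabc' undo_depth=2 redo_depth=0

Answer: yes no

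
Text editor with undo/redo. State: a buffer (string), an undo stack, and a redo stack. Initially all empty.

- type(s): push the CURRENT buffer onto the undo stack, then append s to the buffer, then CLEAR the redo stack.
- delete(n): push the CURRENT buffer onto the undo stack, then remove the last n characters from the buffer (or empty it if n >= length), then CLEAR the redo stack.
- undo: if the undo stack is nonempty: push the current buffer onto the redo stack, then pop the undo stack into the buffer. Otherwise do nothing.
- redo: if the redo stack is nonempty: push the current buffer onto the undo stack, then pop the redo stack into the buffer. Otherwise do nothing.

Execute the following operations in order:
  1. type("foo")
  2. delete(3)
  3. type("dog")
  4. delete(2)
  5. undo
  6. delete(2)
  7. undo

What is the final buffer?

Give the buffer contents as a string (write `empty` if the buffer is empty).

Answer: dog

Derivation:
After op 1 (type): buf='foo' undo_depth=1 redo_depth=0
After op 2 (delete): buf='(empty)' undo_depth=2 redo_depth=0
After op 3 (type): buf='dog' undo_depth=3 redo_depth=0
After op 4 (delete): buf='d' undo_depth=4 redo_depth=0
After op 5 (undo): buf='dog' undo_depth=3 redo_depth=1
After op 6 (delete): buf='d' undo_depth=4 redo_depth=0
After op 7 (undo): buf='dog' undo_depth=3 redo_depth=1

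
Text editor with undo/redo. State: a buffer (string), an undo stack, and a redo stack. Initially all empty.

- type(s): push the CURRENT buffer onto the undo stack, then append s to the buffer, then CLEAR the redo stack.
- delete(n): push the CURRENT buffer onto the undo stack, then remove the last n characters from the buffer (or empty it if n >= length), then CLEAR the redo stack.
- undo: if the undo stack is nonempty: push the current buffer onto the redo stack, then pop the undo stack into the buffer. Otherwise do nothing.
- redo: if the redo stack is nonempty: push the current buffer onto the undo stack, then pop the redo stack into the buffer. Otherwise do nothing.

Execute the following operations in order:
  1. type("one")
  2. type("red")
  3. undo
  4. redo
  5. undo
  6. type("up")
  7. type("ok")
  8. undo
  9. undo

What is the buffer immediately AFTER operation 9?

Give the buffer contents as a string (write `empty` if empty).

Answer: one

Derivation:
After op 1 (type): buf='one' undo_depth=1 redo_depth=0
After op 2 (type): buf='onered' undo_depth=2 redo_depth=0
After op 3 (undo): buf='one' undo_depth=1 redo_depth=1
After op 4 (redo): buf='onered' undo_depth=2 redo_depth=0
After op 5 (undo): buf='one' undo_depth=1 redo_depth=1
After op 6 (type): buf='oneup' undo_depth=2 redo_depth=0
After op 7 (type): buf='oneupok' undo_depth=3 redo_depth=0
After op 8 (undo): buf='oneup' undo_depth=2 redo_depth=1
After op 9 (undo): buf='one' undo_depth=1 redo_depth=2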